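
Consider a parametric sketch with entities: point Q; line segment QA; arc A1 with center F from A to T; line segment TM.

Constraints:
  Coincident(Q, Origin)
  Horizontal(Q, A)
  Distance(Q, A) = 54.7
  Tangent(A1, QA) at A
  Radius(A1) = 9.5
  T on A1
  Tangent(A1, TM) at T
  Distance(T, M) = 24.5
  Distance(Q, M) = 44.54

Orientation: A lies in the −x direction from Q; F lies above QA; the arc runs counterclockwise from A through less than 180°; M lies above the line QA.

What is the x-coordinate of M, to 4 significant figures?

-35.27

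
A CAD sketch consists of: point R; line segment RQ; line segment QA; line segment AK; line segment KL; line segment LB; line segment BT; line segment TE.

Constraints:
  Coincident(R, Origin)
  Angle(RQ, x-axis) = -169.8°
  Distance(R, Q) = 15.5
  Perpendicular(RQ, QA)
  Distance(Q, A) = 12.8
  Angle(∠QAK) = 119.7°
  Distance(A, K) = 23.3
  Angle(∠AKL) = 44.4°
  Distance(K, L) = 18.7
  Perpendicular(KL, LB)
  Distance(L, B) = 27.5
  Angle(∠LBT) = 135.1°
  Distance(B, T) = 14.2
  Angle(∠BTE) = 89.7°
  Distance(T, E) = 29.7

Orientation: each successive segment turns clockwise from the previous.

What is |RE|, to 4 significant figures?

41.38

R is at the origin; RQ runs at -169.8° with length 15.5, so Q = (-15.26, -2.745). RQ is perpendicular to QA, so QA runs at 100.2°; with |QA| = 12.8, A = (-17.52, 9.853). ∠QAK = 119.7° gives AK at 39.90° from the x-axis; with |AK| = 23.3, K = (0.3532, 24.80). ∠AKL = 44.4° gives KL at -95.70° from the x-axis; with |KL| = 18.7, L = (-1.504, 6.191). KL is perpendicular to LB, so LB runs at 174.3°; with |LB| = 27.5, B = (-28.87, 8.922). ∠LBT = 135.1° gives BT at 129.4° from the x-axis; with |BT| = 14.2, T = (-37.88, 19.90). ∠BTE = 89.7° gives TE at 39.10° from the x-axis; with |TE| = 29.7, E = (-14.83, 38.63). Then |RE| = |E − R| = 41.38.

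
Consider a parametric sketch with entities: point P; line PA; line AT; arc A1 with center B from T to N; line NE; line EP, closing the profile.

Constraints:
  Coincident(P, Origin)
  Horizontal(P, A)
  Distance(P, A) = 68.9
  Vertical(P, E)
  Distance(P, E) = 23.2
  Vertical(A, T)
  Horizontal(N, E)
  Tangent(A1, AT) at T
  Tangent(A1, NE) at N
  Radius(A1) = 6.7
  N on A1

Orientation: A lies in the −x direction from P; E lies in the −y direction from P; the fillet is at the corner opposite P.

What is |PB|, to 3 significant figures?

64.4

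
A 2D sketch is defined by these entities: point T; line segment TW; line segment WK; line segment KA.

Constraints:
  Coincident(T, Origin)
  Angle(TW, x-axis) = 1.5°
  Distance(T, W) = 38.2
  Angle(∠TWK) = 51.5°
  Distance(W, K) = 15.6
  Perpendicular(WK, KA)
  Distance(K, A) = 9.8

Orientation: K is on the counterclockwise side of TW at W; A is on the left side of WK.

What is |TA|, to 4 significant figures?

21.70

∠TWK = 51.5°, so WK runs at 1.5° + (180° − 51.5°) = 130.0° from the x-axis; with |WK| = 15.6, K = W + 15.6·(cos 130.0°, sin 130.0°) = (28.16, 12.95). The perpendicularity gives KA at right angles to WK; with |KA| = 9.8 on the left of WK, A = K + 9.8·(-0.7660, -0.6428) = (20.65, 6.651). Then |TA| = |A − T| = 21.70.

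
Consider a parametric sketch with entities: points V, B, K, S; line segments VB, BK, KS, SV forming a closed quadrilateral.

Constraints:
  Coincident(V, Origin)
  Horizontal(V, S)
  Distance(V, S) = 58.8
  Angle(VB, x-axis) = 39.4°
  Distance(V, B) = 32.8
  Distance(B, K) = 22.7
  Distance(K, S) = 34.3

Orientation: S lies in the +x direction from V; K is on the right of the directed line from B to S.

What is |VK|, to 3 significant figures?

24.6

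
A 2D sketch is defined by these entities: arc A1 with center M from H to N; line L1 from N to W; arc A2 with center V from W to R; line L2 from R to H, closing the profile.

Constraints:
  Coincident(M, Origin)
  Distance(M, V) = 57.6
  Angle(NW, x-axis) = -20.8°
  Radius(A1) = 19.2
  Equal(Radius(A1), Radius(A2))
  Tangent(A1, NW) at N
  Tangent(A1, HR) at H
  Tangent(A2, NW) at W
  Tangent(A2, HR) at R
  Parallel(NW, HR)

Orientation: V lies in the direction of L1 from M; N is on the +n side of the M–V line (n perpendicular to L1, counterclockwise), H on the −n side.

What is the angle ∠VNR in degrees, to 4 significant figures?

15.26°

Tangency of A1 to both parallel lines with radius 19.2 puts N and H at M ± 19.2·n: N = (6.818, 17.95), H = (-6.818, -17.95). Equal radii place W and R the same way about V: W = V + 19.2·n = (60.66, -2.506), R = V − 19.2·n = (47.03, -38.40). Then cos ∠VNR = NV·NR / (|NV||NR|), giving 15.26°.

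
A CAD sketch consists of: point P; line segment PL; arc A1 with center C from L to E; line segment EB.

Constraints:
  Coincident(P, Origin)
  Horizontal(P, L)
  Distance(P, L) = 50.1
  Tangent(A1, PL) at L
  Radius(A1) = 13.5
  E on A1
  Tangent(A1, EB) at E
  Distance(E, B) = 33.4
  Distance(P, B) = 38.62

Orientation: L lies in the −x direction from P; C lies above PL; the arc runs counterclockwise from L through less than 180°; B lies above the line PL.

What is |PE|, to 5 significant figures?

39.465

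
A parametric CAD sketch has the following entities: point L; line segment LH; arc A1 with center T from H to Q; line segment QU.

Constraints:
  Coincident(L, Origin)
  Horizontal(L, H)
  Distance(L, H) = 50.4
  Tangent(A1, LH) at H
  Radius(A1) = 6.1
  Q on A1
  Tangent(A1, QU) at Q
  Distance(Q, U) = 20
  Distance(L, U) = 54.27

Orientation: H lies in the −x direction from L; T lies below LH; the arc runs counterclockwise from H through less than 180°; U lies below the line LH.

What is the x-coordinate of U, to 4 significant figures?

-47.21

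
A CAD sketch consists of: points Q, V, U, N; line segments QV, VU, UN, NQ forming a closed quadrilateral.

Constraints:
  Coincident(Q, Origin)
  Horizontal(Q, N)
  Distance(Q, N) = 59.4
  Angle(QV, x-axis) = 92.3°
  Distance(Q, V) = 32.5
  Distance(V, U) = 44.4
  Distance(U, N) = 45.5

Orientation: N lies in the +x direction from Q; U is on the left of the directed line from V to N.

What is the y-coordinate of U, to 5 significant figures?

42.061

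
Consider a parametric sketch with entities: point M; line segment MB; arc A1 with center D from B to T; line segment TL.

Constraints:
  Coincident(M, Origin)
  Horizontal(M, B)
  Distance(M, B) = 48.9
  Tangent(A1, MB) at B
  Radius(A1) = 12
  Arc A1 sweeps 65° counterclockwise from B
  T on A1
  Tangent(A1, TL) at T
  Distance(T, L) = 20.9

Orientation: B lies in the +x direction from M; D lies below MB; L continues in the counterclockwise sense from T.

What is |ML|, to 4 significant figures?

39.01

On A1, B sits at bearing 90° from D; a 65° counterclockwise sweep puts T at bearing 155°, so T = D + 12.0·(cos 155°, sin 155°) = (38.02, -6.929). Tangency of A1 to TL means the radius DT is perpendicular to TL, so TL runs along (−sin 155°, cos 155°); with |TL| = 20.9, L = (29.19, -25.87). Then |ML| = |L − M| = 39.01.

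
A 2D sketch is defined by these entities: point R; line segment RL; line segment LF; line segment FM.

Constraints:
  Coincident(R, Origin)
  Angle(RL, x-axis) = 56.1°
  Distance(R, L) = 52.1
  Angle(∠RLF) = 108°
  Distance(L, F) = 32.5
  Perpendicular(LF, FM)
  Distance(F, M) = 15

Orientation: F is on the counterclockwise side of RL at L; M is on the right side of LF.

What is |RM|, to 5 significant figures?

80.800

R is at the origin; RL runs at 56.1° with length 52.1, so L = 52.1·(cos 56.1°, sin 56.1°) = (29.059, 43.244). ∠RLF = 108.0°, so LF runs at 56.1° + (180° − 108.0°) = 128.10° from the x-axis; with |LF| = 32.5, F = L + 32.5·(cos 128.10°, sin 128.10°) = (9.0049, 68.819). The perpendicularity gives FM at right angles to LF; with |FM| = 15.0 on the right of LF, M = F + 15.0·(0.78694, 0.61704) = (20.809, 78.075). Then |RM| = |M − R| = 80.800.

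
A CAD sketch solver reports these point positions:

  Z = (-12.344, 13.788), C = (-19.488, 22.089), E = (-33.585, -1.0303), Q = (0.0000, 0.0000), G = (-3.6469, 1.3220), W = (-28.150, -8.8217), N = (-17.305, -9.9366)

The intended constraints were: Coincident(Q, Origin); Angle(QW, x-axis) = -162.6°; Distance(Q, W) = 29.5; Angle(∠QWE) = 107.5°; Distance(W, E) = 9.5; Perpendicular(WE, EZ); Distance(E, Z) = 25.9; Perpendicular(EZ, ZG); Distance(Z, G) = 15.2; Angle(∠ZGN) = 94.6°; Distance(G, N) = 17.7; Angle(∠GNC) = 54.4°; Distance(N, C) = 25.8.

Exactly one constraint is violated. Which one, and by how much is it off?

Distance(N, C) = 25.8 — off by 6.30.

Q = (0.00, 0.00) ✓; QW at -162.6° ✓; |QW| = 29.50 ✓; ∠QWE = 107.5° ✓; |WE| = 9.500 ✓; ∠(WE, EZ) = 90.00° ✓; |EZ| = 25.90 ✓; ∠(EZ, ZG) = 90.00° ✓; |ZG| = 15.20 ✓; ∠ZGN = 94.60° ✓; |GN| = 17.70 ✓; ∠GNC = 54.40° ✓; |NC| = 32.10 ✗.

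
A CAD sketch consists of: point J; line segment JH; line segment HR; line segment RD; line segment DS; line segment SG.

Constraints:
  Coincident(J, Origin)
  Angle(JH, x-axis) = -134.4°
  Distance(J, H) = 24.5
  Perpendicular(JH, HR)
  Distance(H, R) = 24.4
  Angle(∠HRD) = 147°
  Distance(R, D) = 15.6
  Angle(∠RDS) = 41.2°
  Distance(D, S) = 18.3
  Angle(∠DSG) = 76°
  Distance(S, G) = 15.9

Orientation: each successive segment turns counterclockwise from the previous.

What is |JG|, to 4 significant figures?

35.96

J is at the origin; JH runs at -134.4° with length 24.5, so H = (-17.14, -17.50). JH is perpendicular to HR, so HR runs at -44.40°; with |HR| = 24.4, R = (0.2914, -34.58). ∠HRD = 147.0° gives RD at -11.40° from the x-axis; with |RD| = 15.6, D = (15.58, -37.66). ∠RDS = 41.2° gives DS at 127.4° from the x-axis; with |DS| = 18.3, S = (4.469, -23.12). ∠DSG = 76.0° gives SG at -128.6° from the x-axis; with |SG| = 15.9, G = (-5.451, -35.55). Then |JG| = |G − J| = 35.96.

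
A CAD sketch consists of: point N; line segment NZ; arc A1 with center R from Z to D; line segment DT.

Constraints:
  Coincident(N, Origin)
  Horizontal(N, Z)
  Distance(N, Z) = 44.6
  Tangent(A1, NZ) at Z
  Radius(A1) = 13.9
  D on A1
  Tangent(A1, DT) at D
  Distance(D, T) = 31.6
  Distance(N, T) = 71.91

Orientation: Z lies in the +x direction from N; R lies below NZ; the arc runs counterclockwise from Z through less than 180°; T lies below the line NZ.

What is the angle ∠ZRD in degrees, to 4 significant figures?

130.3°

Checks: |NZ| = 44.60 ✓; ∠(RZ, ZN) = 90.00° ✓; |RD| = 13.90 ✓; ∠(RD, DT) = 90.00° ✓; |DT| = 31.60 ✓; |NT| = 71.91 ✓.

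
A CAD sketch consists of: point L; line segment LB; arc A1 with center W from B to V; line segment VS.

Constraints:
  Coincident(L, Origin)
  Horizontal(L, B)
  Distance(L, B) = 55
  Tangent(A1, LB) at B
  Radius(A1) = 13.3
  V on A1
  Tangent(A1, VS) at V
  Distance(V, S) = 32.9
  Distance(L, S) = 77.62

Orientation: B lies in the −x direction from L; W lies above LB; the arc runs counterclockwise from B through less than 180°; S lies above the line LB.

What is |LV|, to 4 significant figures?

48.09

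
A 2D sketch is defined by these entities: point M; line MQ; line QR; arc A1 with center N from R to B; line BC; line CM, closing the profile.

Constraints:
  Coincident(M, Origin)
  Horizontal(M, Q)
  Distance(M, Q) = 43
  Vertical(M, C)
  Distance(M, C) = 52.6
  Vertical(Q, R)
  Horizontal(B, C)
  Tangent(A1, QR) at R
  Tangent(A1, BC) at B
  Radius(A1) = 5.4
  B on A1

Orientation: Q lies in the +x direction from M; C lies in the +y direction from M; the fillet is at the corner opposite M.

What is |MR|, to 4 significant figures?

63.85

The virtual corner opposite M is at (43.00, 52.60). Tangency of A1 to QR means the radius NR is perpendicular to QR and tangency of A1 to BC means the radius NB is perpendicular to BC, with radius 5.4, so the center N sits 5.4 in from both sides at N = (37.60, 47.20). That places the tangent points at R = (43.00, 47.20) on QR and B = (37.60, 52.60) on BC. Then |MR| = |R − M| = 63.85.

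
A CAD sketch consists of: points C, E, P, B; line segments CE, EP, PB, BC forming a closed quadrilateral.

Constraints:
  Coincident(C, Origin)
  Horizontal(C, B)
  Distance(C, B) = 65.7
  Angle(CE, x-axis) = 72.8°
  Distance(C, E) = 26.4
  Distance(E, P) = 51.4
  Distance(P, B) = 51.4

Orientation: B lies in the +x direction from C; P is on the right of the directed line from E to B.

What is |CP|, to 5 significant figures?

32.038

Checks: |EP| = 51.40 ✓; |PB| = 51.40 ✓.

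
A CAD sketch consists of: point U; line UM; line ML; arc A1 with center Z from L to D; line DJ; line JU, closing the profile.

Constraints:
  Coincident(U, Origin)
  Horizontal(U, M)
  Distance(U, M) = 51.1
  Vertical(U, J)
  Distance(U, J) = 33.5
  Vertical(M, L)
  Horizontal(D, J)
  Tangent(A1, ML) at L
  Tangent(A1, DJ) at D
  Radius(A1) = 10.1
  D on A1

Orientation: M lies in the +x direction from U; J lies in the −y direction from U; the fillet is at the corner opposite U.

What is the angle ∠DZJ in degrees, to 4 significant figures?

76.16°

The virtual corner opposite U is at (51.10, -33.50). Since A1 is tangent to ML there, ZL ⟂ ML and since A1 is tangent to DJ there, ZD ⟂ DJ, with radius 10.1, so the center Z sits 10.1 in from both sides at Z = (41.00, -23.40). That places the tangent points at L = (51.10, -23.40) on ML and D = (41.00, -33.50) on DJ. Then cos ∠DZJ = ZD·ZJ / (|ZD||ZJ|), giving 76.16°.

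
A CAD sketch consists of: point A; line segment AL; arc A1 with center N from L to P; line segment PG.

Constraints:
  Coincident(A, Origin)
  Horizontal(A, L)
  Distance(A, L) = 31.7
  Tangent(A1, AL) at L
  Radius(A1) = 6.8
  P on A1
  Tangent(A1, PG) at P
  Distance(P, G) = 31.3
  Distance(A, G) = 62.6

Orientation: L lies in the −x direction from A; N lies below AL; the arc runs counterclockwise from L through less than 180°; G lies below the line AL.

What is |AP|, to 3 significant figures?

37.1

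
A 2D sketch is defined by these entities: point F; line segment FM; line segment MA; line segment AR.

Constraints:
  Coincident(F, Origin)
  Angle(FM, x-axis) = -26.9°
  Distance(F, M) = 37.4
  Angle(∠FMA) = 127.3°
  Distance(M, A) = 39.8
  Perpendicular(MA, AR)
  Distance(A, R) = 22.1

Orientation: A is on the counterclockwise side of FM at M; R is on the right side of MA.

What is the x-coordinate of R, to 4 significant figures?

78.80

∠FMA = 127.3°, so MA runs at -26.9° + (180° − 127.3°) = 25.80° from the x-axis; with |MA| = 39.8, A = M + 39.8·(cos 25.80°, sin 25.80°) = (69.19, 0.4011). MA is perpendicular to AR; with |AR| = 22.1 on the right of MA, R = A + 22.1·(0.4352, -0.9003) = (78.80, -19.50). So R.x = 78.80.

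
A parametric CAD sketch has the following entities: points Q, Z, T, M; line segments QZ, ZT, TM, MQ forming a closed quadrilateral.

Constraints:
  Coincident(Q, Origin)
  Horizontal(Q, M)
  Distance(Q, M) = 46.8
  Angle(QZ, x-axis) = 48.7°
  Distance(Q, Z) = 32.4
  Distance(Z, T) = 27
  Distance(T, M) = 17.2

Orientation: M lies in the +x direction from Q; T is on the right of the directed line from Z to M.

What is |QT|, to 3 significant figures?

29.7

Q is at the origin; QM is horizontal with |QM| = 46.8 and M in +x, so M = (46.8, 0). QZ runs at 48.7° with |QZ| = 32.4, so Z = (21.4, 24.3). T is determined by |ZT| = 27.0 and |TM| = 17.2 together: it lies at the intersection of circle(Z, 27.0) and circle(M, 17.2). With |ZM| = 35.2, the foot of the radical line on ZM is 23.8 from Z and the perpendicular offset is √(27.0² − 23.8²) = 12.8. Taking the right-of-ZM solution: T = (29.7, -1.36).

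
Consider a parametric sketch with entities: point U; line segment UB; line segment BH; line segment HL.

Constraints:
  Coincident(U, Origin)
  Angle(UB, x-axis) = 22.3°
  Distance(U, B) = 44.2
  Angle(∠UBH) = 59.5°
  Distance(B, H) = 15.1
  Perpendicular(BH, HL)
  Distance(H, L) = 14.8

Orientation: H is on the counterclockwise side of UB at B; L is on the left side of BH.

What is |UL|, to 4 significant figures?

24.41

U is at the origin; UB runs at 22.3° with length 44.2, so B = 44.2·(cos 22.3°, sin 22.3°) = (40.89, 16.77). ∠UBH = 59.5°, so BH runs at 22.3° + (180° − 59.5°) = 142.8° from the x-axis; with |BH| = 15.1, H = B + 15.1·(cos 142.8°, sin 142.8°) = (28.87, 25.90). BH is perpendicular to HL; with |HL| = 14.8 on the left of BH, L = H + 14.8·(-0.6046, -0.7965) = (19.92, 14.11). Then |UL| = |L − U| = 24.41.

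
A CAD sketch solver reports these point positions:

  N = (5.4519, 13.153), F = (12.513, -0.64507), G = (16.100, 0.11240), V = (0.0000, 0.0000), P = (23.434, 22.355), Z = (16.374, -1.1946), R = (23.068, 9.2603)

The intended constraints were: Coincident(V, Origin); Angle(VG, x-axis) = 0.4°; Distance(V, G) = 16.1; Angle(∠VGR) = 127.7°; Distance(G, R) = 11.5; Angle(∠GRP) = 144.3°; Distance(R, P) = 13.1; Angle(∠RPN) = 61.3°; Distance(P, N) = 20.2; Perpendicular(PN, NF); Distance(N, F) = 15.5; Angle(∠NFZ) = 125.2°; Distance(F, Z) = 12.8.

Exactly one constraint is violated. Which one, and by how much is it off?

Distance(F, Z) = 12.8 — off by 8.90.

V = (0.00, 0.00) ✓; VG at 0.4000° ✓; |VG| = 16.10 ✓; ∠VGR = 127.7° ✓; |GR| = 11.50 ✓; ∠GRP = 144.3° ✓; |RP| = 13.10 ✓; ∠RPN = 61.30° ✓; |PN| = 20.20 ✓; ∠(PN, NF) = 90.00° ✓; |NF| = 15.50 ✓; ∠NFZ = 125.2° ✓; |FZ| = 3.900 ✗.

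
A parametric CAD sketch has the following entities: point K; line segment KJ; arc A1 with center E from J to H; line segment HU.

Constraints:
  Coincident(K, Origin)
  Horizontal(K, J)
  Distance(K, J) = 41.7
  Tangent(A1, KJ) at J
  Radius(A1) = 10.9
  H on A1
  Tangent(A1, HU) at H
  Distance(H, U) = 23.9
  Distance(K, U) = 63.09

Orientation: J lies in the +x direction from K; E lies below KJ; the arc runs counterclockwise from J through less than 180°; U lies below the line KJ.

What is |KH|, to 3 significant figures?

39.5

Checks: K.y = 0.00, J.y = 0.00 ✓; |EH| = 10.90 ✓; ∠(EH, HU) = 90.00° ✓; |HU| = 23.90 ✓; |KU| = 63.09 ✓.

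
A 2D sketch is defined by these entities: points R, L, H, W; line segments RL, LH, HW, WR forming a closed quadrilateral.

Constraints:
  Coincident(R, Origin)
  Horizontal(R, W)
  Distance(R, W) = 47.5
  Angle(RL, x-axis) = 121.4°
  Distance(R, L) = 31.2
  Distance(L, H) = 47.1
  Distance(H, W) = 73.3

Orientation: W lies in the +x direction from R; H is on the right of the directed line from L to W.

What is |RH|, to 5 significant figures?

30.485

R is at the origin; R and W share the same y with |RW| = 47.5 and W in +x, so W = (47.5, 0). RL runs at 121.4° with |RL| = 31.2, so L = (-16.256, 26.631). H is determined by |LH| = 47.1 and |HW| = 73.3 together: it lies at the intersection of circle(L, 47.1) and circle(W, 73.3). With |LW| = 69.094, the foot of the radical line on LW is 11.719 from L and the perpendicular offset is √(47.1² − 11.719²) = 45.619. Taking the right-of-LW solution: H = (-23.024, -19.980).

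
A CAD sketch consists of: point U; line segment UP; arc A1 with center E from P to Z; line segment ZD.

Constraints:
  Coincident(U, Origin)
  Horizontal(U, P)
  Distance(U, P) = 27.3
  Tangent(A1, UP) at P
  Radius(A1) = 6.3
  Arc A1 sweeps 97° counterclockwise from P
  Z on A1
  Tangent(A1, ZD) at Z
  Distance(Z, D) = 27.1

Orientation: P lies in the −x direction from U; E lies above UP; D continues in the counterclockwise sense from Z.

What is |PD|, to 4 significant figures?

34.09

U is at the origin; U and P share the same y with |UP| = 27.3 and P on the −x side, so P = (-27.30, 0.000). The tangent condition forces EP to be normal to UP, so E = P + (0, 6.3) = (-27.30, 6.300). On A1, P sits at bearing -90° from E; a 97° counterclockwise sweep puts Z at bearing 7°, so Z = E + 6.3·(cos 7°, sin 7°) = (-21.05, 7.068). The tangent condition forces EZ to be normal to ZD, so ZD runs along (−sin 7°, cos 7°); with |ZD| = 27.1, D = (-24.35, 33.97). Then |PD| = |D − P| = 34.09.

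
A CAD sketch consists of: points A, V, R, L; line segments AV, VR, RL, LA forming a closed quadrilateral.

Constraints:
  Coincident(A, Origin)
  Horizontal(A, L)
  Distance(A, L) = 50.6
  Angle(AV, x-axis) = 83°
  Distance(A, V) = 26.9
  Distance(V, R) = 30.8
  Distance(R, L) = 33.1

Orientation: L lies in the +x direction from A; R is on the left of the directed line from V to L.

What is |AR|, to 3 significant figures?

44.5

A is at the origin; A and L share the same y with |AL| = 50.6 and L in +x, so L = (50.6, 0). AV runs at 83.0° with |AV| = 26.9, so V = (3.28, 26.7). R is determined by |VR| = 30.8 and |RL| = 33.1 together: it lies at the intersection of circle(V, 30.8) and circle(L, 33.1). With |VL| = 54.3, the foot of the radical line on VL is 25.8 from V and the perpendicular offset is √(30.8² − 25.8²) = 16.8. Taking the left-of-VL solution: R = (34.0, 28.6).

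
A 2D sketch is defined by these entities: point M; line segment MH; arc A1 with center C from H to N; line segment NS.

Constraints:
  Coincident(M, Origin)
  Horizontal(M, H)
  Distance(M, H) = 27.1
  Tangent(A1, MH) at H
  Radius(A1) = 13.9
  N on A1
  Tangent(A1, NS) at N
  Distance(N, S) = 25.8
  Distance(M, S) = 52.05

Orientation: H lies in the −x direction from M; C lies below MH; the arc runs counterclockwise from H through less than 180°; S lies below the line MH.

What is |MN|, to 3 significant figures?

44.3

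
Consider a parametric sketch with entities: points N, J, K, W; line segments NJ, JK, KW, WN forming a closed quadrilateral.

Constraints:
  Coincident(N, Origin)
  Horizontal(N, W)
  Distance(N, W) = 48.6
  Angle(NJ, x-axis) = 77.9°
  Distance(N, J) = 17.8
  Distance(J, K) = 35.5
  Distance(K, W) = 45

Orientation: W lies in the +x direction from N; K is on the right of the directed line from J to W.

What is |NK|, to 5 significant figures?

19.351

N is at the origin; N and W share the same y with |NW| = 48.6 and W in +x, so W = (48.6, 0). NJ runs at 77.9° with |NJ| = 17.8, so J = (3.7312, 17.405). K is determined by |JK| = 35.5 and |KW| = 45.0 together: it lies at the intersection of circle(J, 35.5) and circle(W, 45.0). With |JW| = 48.126, the foot of the radical line on JW is 16.118 from J and the perpendicular offset is √(35.5² − 16.118²) = 31.630. Taking the right-of-JW solution: K = (7.3192, -17.914).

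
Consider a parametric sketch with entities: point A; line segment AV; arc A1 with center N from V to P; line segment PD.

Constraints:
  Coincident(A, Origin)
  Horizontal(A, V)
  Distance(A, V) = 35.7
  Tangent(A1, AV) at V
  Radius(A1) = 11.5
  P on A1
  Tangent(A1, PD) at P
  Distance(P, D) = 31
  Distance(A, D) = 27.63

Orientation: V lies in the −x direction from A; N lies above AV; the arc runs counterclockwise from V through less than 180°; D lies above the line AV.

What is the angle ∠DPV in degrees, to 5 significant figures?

155.97°

Checks: |AV| = 35.70 ✓; |NP| = 11.50 ✓; ∠(NP, PD) = 90.00° ✓; |PD| = 31.00 ✓; |AD| = 27.63 ✓.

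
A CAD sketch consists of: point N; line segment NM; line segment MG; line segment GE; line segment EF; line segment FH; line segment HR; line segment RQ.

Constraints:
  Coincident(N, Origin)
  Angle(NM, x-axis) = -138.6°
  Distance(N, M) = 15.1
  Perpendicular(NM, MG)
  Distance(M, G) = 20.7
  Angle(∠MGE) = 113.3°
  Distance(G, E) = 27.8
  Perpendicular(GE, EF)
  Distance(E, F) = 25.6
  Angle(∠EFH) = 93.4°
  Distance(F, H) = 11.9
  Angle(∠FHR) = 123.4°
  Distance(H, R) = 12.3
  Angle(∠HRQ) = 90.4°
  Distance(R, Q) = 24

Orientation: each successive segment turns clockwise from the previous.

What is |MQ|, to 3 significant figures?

39.7

∠FHR = 123.4° gives HR at -168° from the x-axis; with |HR| = 12.3, R = (-6.48, 6.24). ∠HRQ = 90.4° gives RQ at 102° from the x-axis; with |RQ| = 24.0, Q = (-11.4, 29.7). Then |MQ| = |Q − M| = 39.7.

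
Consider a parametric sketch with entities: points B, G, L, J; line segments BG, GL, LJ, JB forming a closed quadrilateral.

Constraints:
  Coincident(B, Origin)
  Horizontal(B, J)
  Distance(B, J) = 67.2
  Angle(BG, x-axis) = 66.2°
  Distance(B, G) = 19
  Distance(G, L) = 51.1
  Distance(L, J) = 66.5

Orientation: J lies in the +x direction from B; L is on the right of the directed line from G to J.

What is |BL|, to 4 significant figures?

35.08

Checks: |GL| = 51.10 ✓; |LJ| = 66.50 ✓.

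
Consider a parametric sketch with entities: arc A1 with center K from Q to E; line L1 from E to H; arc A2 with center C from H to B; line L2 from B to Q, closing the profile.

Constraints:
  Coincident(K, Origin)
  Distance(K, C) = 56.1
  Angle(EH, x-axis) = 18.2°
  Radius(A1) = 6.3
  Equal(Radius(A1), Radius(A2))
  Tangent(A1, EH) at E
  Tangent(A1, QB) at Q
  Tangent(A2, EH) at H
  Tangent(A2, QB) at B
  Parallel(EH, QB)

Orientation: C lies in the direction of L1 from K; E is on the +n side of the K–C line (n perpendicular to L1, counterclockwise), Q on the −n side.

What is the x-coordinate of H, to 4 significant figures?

51.33

Tangency of A1 to both parallel lines with radius 6.3 puts E and Q at K ± 6.3·n: E = (-1.968, 5.985), Q = (1.968, -5.985). Equal radii place H and B the same way about C: H = C + 6.3·n = (51.33, 23.51), B = C − 6.3·n = (55.26, 11.54). So H.x = 51.33.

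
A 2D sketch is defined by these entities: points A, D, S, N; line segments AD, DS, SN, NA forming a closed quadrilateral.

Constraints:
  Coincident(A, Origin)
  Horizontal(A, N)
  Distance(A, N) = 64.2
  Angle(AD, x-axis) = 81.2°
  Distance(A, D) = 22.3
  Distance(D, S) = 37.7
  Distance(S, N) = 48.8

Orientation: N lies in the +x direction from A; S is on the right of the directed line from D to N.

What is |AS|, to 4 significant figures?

21.58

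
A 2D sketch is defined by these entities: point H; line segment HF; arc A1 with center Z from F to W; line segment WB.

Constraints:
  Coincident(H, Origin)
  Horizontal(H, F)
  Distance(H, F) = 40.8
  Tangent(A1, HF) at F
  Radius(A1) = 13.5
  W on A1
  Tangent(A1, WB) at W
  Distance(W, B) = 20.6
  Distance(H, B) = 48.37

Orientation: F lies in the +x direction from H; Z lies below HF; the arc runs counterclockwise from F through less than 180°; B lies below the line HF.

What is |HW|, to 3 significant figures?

32.0

Checks: |ZW| = 13.50 ✓; ∠(ZW, WB) = 90.00° ✓; |WB| = 20.60 ✓; |HB| = 48.37 ✓.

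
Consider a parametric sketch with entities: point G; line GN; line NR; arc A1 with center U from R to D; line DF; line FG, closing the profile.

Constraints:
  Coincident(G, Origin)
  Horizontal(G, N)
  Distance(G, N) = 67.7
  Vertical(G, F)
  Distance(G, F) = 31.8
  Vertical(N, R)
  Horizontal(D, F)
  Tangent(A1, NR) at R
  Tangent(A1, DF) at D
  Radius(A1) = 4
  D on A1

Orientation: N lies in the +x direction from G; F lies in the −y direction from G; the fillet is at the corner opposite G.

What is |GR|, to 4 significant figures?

73.19

G is at the origin; G and N share the same y with |GN| = 67.7 and N on the +x side, so N = (67.70, 0.000). G and F share the same x with |GF| = 31.8 and F on the −y side, so F = (0.000, -31.80). The virtual corner opposite G is at (67.70, -31.80). A1 meets NR tangentially, so UR is at right angles to NR and tangency of A1 to DF means the radius UD is perpendicular to DF, with radius 4.0, so the center U sits 4.0 in from both sides at U = (63.70, -27.80). That places the tangent points at R = (67.70, -27.80) on NR and D = (63.70, -31.80) on DF. Then |GR| = |R − G| = 73.19.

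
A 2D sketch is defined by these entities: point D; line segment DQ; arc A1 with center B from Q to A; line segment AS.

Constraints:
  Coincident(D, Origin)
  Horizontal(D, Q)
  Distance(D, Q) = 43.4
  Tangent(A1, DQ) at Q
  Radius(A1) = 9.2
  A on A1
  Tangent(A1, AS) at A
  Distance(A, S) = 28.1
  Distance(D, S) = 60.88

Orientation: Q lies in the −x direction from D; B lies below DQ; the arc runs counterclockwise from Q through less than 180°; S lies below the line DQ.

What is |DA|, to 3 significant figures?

53.6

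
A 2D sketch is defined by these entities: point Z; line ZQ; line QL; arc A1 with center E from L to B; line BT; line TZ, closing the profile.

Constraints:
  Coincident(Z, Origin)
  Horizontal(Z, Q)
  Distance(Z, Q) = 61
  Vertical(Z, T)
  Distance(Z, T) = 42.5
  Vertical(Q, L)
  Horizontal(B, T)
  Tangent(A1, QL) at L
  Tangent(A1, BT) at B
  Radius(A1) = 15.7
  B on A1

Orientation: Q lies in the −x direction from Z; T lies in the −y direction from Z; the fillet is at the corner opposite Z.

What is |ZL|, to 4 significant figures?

66.63

Z is at the origin; Z and Q share the same y with |ZQ| = 61.0 and Q on the −x side, so Q = (-61.00, 0.000). ZT is vertical with |ZT| = 42.5 and T on the −y side, so T = (0.000, -42.50). The virtual corner opposite Z is at (-61.00, -42.50). Since A1 is tangent to QL there, EL ⟂ QL and tangency of A1 to BT means the radius EB is perpendicular to BT, with radius 15.7, so the center E sits 15.7 in from both sides at E = (-45.30, -26.80). That places the tangent points at L = (-61.00, -26.80) on QL and B = (-45.30, -42.50) on BT. Then |ZL| = |L − Z| = 66.63.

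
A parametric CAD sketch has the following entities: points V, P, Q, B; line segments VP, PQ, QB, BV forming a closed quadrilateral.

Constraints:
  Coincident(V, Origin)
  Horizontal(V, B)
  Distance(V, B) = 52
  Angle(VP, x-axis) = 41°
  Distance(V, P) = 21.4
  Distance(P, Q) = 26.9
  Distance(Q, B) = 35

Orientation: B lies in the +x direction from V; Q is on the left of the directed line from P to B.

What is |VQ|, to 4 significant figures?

48.30

Checks: |PQ| = 26.90 ✓; |QB| = 35.00 ✓.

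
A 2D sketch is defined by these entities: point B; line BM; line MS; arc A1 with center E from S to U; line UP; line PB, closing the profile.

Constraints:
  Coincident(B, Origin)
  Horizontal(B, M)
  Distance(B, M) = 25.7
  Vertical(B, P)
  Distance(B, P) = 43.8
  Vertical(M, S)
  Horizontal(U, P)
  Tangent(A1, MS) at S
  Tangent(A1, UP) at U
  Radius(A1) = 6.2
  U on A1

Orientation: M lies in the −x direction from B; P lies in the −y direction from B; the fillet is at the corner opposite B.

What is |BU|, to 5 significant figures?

47.945

The virtual corner opposite B is at (-25.700, -43.800). The tangent condition forces ES to be normal to MS and since A1 is tangent to UP there, EU ⟂ UP, with radius 6.2, so the center E sits 6.2 in from both sides at E = (-19.500, -37.600). That places the tangent points at S = (-25.700, -37.600) on MS and U = (-19.500, -43.800) on UP. Then |BU| = |U − B| = 47.945.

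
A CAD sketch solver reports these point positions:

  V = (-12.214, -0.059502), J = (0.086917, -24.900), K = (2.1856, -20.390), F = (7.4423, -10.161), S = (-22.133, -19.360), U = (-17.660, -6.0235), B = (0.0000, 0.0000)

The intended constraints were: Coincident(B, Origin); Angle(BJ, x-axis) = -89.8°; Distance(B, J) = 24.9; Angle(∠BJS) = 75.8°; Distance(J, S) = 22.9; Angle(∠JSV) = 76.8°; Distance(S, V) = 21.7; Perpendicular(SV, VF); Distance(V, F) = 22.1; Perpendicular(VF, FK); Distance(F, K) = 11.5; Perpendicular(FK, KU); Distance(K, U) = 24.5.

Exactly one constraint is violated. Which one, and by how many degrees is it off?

Perpendicular(FK, KU) — off by 8.70°.

B = (0.00, 0.00) ✓; BJ at -89.80° ✓; |BJ| = 24.90 ✓; ∠BJS = 75.80° ✓; |JS| = 22.90 ✓; ∠JSV = 76.80° ✓; |SV| = 21.70 ✓; ∠(SV, VF) = 90.00° ✓; |VF| = 22.10 ✓; ∠(VF, FK) = 90.00° ✓; |FK| = 11.50 ✓; ∠(FK, KU) = 98.70° ✗; |KU| = 24.50 ✓.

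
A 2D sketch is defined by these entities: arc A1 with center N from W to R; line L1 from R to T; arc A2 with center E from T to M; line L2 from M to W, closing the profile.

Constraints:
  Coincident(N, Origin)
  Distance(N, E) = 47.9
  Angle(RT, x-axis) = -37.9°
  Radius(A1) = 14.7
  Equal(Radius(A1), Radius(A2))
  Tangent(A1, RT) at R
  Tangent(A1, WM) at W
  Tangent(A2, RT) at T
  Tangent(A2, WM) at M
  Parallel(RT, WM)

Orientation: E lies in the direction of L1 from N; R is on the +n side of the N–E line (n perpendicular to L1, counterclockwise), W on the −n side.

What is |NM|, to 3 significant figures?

50.1

The slot axis is L1's direction at -37.9°, so u = (cos -37.9°, sin -37.9°) = (0.789, -0.614) and n = (−sin -37.9°, cos -37.9°) = (0.614, 0.789). N is at the origin and E lies 47.9 along u from N, so E = 47.9·u = (37.8, -29.4). Tangency of A1 to both parallel lines with radius 14.7 puts R and W at N ± 14.7·n: R = (9.03, 11.6), W = (-9.03, -11.6). Equal radii place T and M the same way about E: T = E + 14.7·n = (46.8, -17.8), M = E − 14.7·n = (28.8, -41.0). Then |NM| = |M − N| = 50.1.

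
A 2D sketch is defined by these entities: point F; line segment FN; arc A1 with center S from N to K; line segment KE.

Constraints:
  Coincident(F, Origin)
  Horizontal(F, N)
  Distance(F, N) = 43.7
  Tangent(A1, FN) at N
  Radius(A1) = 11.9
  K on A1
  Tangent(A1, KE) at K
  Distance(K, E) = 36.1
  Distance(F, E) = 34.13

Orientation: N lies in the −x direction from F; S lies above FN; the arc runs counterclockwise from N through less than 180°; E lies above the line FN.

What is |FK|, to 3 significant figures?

34.8

F is at the origin; FN is horizontal with |FN| = 43.7 and N on the −x side, so N = (-43.7, 0.00). A1 meets FN tangentially, so SN is at right angles to FN, so S = N + (0, 11.9) = (-43.7, 11.9). Since SK ⟂ KE (tangency), |SE| = √(11.9² + 36.1²) = 38.0 regardless of where K sits on A1. So E lies on both circle(F, 34.13) and circle(S, 38.0); the above-FN intersection is E = (-11.5, 32.1). K is the foot of the tangent from E: K = (-34.5, 4.31).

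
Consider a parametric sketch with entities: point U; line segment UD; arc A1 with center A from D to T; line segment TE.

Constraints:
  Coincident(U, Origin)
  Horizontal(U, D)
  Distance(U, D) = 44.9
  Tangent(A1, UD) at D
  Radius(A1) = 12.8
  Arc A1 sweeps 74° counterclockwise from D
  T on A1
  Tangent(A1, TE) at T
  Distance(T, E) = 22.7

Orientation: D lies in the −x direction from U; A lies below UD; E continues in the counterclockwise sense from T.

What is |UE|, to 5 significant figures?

70.669

U is at the origin; U and D share the same y with |UD| = 44.9 and D on the −x side, so D = (-44.900, 0.0000). A1 meets UD tangentially, so AD is at right angles to UD, so A = D + (0, -12.8) = (-44.900, -12.800). On A1, D sits at bearing 90° from A; a 74° counterclockwise sweep puts T at bearing 164°, so T = A + 12.8·(cos 164°, sin 164°) = (-57.204, -9.2718). Tangency of A1 to TE means the radius AT is perpendicular to TE, so TE runs along (−sin 164°, cos 164°); with |TE| = 22.7, E = (-63.461, -31.092). Then |UE| = |E − U| = 70.669.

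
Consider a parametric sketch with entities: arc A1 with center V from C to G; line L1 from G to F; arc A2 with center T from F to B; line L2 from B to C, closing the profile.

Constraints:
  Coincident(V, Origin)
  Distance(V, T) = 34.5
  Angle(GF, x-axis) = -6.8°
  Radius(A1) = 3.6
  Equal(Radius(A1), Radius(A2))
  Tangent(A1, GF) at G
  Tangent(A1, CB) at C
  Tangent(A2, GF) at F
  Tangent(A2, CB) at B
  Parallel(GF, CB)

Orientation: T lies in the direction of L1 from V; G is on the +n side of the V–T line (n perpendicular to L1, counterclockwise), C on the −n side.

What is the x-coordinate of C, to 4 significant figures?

-0.4263

The slot axis is L1's direction at -6.8°, so u = (cos -6.8°, sin -6.8°) = (0.9930, -0.1184) and n = (−sin -6.8°, cos -6.8°) = (0.1184, 0.9930). V is at the origin and T lies 34.5 along u from V, so T = 34.5·u = (34.26, -4.085). Tangency of A1 to both parallel lines with radius 3.6 puts G and C at V ± 3.6·n: G = (0.4263, 3.575), C = (-0.4263, -3.575). So C.x = -0.4263.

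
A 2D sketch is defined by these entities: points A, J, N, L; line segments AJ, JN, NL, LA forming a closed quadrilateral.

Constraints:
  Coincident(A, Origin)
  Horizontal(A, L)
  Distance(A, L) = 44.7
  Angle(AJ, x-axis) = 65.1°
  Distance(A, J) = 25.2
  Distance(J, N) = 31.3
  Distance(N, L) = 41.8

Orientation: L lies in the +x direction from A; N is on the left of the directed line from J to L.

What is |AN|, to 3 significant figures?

54.6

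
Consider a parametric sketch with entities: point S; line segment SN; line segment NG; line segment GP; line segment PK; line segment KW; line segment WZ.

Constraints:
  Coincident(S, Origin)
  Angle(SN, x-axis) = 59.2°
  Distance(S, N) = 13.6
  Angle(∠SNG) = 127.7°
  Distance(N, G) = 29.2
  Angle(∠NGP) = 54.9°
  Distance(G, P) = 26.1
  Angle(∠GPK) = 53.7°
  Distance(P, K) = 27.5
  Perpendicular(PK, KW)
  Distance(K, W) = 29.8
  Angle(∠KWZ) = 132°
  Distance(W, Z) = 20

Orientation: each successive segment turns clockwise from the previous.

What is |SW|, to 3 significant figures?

48.8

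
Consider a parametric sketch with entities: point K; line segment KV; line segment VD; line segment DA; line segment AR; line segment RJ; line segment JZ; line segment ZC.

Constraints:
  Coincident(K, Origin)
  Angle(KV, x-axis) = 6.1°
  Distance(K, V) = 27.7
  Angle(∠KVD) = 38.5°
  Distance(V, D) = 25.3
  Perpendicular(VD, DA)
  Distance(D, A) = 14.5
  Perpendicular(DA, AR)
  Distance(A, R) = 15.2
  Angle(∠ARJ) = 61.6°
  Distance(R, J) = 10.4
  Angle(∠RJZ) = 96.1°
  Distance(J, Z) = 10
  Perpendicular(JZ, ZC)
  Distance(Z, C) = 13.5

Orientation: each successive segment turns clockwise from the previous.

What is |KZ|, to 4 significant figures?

8.511

∠ARJ = 61.6° gives RJ at -73.80° from the x-axis; with |RJ| = 10.4, J = (13.07, -3.811). ∠RJZ = 96.1° gives JZ at -157.7° from the x-axis; with |JZ| = 10.0, Z = (3.820, -7.605). Then |KZ| = |Z − K| = 8.511.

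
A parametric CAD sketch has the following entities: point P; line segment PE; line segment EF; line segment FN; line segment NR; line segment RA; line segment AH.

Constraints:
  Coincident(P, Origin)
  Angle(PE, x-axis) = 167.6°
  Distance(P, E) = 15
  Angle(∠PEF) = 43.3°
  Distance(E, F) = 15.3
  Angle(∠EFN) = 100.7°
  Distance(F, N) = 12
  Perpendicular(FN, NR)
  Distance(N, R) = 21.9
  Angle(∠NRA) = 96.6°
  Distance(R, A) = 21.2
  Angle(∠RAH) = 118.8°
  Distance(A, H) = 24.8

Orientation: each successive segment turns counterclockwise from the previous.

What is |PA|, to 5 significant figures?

25.791

P is at the origin; PE runs at 167.6° with length 15.0, so E = (-14.650, 3.2210). ∠PEF = 43.3° gives EF at -55.700° from the x-axis; with |EF| = 15.3, F = (-6.0281, -9.4183). ∠EFN = 100.7° gives FN at 23.600° from the x-axis; with |FN| = 12.0, N = (4.9682, -4.6141). FN is perpendicular to NR, so NR runs at 113.60°; with |NR| = 21.9, R = (-3.7994, 15.454). ∠NRA = 96.6° gives RA at -163.00° from the x-axis; with |RA| = 21.2, A = (-24.073, 9.2560). Then |PA| = |A − P| = 25.791.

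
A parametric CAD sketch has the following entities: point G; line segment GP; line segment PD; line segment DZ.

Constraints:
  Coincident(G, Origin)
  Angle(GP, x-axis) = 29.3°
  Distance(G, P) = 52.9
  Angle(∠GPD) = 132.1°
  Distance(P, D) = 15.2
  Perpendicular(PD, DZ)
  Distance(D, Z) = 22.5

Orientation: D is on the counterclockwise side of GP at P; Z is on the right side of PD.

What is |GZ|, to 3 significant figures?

79.9

G is at the origin; GP runs at 29.3° with length 52.9, so P = 52.9·(cos 29.3°, sin 29.3°) = (46.1, 25.9). ∠GPD = 132.1°, so PD runs at 29.3° + (180° − 132.1°) = 77.2° from the x-axis; with |PD| = 15.2, D = P + 15.2·(cos 77.2°, sin 77.2°) = (49.5, 40.7). PD ⟂ DZ; with |DZ| = 22.5 on the right of PD, Z = D + 22.5·(0.975, -0.222) = (71.4, 35.7). Then |GZ| = |Z − G| = 79.9.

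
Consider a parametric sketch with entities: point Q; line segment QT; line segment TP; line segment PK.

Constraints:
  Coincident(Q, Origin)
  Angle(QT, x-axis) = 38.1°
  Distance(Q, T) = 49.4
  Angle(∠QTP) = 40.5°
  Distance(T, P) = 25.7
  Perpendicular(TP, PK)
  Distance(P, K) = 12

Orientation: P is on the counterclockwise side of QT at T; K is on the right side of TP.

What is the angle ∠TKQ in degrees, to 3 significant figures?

80.0°

Q is at the origin; QT runs at 38.1° with length 49.4, so T = 49.4·(cos 38.1°, sin 38.1°) = (38.9, 30.5). ∠QTP = 40.5°, so TP runs at 38.1° + (180° − 40.5°) = 178° from the x-axis; with |TP| = 25.7, P = T + 25.7·(cos 178°, sin 178°) = (13.2, 31.6). TP is perpendicular to PK; with |PK| = 12.0 on the right of TP, K = P + 12.0·(0.0419, 0.999) = (13.7, 43.5). Then cos ∠TKQ = KT·KQ / (|KT||KQ|), giving 80.0°.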